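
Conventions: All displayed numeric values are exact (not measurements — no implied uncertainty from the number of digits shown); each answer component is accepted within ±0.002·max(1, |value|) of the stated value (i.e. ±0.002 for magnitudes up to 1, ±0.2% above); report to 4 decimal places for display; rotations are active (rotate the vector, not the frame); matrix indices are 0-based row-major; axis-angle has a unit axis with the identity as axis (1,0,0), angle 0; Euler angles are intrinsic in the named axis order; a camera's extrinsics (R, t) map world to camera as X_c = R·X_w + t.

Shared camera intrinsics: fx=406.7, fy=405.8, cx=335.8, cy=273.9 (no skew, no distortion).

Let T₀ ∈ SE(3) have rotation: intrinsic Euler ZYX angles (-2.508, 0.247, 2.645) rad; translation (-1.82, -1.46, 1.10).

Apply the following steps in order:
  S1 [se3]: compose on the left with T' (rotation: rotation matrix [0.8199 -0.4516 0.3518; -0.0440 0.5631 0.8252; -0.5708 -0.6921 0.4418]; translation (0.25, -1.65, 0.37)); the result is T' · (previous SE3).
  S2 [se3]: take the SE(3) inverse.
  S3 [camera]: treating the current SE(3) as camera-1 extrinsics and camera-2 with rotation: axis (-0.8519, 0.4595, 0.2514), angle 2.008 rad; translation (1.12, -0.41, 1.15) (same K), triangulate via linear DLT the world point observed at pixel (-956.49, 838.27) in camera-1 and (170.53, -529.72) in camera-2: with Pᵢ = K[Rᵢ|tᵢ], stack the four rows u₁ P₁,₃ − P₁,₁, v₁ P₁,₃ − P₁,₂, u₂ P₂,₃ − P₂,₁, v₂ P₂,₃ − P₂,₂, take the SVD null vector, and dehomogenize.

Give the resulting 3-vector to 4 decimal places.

result = (-0.2105, 1.4956, -0.9243)

after S1 (compose_se3): R=[-0.4675 -0.6301 -0.6201; -0.4906 0.7684 -0.4109; 0.7353 0.1121 -0.6684], t=(-0.1959, -1.4843, 2.9053)
after S2 (invert_se3): R=[-0.4675 -0.4906 0.7353; -0.6301 0.7684 0.1121; -0.6201 -0.4109 -0.6684], t=(-2.9562, 0.6913, 1.2105)
after S3 (triangulate): (-0.2105, 1.4956, -0.9243)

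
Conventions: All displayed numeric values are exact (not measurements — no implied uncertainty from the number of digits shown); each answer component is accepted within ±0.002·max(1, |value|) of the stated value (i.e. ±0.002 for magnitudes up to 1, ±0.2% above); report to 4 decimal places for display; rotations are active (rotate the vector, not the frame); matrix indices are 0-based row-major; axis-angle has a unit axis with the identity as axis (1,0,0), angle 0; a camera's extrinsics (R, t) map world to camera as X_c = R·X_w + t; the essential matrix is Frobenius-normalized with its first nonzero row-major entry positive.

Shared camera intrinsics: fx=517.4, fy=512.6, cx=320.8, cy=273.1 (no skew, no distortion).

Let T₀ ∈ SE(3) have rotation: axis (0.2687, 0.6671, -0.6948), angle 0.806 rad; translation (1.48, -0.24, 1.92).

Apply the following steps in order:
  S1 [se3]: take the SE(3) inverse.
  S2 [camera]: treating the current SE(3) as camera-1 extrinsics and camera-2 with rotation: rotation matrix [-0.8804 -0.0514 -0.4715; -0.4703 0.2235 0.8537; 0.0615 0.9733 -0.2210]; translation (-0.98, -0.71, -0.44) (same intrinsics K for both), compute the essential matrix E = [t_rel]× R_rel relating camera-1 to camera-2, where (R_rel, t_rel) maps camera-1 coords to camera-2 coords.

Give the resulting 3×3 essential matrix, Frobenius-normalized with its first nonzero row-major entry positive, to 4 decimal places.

matrix = [0.2015 -0.0246 -0.0761; 0.1074 -0.6775 0.1674; -0.6163 -0.0431 0.2698]

after S1 (invert_se3): R=[0.7146 -0.4462 -0.5388; 0.5565 0.8293 0.0513; 0.4239 -0.3365 0.8409], t=(-0.1303, -0.7230, -2.3226)
after S2 (essential): [0.2015 -0.0246 -0.0761; 0.1074 -0.6775 0.1674; -0.6163 -0.0431 0.2698]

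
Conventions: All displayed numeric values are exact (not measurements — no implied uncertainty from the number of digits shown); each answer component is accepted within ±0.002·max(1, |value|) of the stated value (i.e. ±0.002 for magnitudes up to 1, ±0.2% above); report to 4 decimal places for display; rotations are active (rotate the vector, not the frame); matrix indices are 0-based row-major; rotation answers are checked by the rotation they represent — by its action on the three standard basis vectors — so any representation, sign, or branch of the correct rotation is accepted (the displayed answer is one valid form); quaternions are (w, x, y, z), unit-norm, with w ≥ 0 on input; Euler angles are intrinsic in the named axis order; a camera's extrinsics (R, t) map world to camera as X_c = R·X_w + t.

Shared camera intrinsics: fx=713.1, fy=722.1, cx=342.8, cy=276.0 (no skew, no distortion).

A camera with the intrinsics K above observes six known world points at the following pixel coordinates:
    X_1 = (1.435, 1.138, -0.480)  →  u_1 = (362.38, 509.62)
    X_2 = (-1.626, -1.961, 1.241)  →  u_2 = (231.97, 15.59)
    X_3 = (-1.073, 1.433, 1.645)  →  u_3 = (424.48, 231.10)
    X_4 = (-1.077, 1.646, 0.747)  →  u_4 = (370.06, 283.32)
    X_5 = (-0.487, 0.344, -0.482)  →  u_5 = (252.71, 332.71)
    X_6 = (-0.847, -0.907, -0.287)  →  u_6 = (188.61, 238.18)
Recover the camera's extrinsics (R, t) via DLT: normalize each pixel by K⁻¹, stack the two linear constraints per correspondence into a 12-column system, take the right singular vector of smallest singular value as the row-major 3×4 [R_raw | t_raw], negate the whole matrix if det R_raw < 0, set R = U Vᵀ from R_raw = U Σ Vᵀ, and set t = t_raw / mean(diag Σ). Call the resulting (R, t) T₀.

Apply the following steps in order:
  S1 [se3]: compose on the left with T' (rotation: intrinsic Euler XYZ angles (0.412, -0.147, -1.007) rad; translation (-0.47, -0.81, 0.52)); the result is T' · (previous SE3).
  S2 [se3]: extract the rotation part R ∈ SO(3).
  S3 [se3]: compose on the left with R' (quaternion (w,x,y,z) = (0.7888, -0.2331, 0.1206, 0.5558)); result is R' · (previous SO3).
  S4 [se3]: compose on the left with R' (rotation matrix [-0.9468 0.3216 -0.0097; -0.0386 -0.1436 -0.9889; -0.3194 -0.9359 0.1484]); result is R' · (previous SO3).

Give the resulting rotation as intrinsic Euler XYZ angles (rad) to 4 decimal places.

rotation (euler_xyz) = (-0.8649, -1.2736, 1.4445)

source (pnp_recover): camera pose = R=[0.4204 0.4090 0.8099; 0.6654 0.4679 -0.5817; -0.6169 0.7834 -0.0754], t=(-0.4899, 0.4698, 6.8686)
after S1 (compose_se3): R=[0.8689 0.4927 -0.0471; 0.1984 -0.4340 -0.8788; -0.4534 0.7542 -0.4749], t=(-1.3423, -2.9292, 7.0305)
after S2 (rot_of_se3): [0.8689 0.4927 -0.0471; 0.1984 -0.4340 -0.8788; -0.4534 0.7542 -0.4749]
after S3 (compose_so3): [0.1529 0.5270 0.8360; 0.5398 0.6641 -0.5173; -0.8278 0.5303 -0.1829]
after S4 (compose_so3): [0.0369 -0.2905 -0.9562; 0.7352 -0.6402 0.2229; -0.6769 -0.7112 0.1900]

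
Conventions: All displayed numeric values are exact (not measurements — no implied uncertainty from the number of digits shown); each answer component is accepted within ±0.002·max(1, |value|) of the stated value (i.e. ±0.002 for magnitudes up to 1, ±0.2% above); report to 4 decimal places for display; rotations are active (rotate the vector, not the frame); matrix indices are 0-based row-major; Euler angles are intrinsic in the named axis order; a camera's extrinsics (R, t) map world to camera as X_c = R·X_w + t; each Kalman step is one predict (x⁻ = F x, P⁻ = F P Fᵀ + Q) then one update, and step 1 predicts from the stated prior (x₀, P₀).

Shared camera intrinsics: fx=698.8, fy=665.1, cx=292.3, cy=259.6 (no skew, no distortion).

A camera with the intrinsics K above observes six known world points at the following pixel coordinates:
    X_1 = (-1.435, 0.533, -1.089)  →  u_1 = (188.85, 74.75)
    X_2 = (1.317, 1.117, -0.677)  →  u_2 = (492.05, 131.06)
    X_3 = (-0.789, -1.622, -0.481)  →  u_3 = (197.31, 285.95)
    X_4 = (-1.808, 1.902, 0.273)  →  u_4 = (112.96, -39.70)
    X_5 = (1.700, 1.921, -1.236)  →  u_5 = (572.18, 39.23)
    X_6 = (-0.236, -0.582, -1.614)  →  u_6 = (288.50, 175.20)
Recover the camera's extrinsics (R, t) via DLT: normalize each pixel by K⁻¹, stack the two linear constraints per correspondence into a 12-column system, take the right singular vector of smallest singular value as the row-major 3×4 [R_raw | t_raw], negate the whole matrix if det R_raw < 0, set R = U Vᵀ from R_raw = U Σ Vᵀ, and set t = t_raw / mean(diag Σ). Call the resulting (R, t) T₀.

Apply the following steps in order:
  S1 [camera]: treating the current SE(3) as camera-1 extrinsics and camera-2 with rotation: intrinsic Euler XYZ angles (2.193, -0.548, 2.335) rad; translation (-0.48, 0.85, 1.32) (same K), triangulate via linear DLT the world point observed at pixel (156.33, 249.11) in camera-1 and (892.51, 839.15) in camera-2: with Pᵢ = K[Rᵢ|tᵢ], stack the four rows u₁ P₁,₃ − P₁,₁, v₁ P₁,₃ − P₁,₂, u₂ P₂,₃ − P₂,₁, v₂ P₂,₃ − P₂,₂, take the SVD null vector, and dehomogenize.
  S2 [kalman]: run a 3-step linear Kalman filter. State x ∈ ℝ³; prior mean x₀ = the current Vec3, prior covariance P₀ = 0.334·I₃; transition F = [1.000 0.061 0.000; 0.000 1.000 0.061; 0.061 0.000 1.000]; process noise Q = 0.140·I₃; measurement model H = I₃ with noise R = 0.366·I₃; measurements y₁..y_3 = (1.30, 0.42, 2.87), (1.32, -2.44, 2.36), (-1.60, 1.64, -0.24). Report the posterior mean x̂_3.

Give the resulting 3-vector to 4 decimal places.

source (pnp_recover): camera pose = R=[0.9514 0.2609 -0.1634; 0.3049 -0.7249 0.6177; 0.0427 -0.6375 -0.7693], t=(0.0701, -0.3399, 6.1708)
after S1 (triangulate): (-1.1465, -0.5600, 0.2995)
after S2 (kf_track): (-0.3746, 0.1951, 1.0069)

result = (-0.3746, 0.1951, 1.0069)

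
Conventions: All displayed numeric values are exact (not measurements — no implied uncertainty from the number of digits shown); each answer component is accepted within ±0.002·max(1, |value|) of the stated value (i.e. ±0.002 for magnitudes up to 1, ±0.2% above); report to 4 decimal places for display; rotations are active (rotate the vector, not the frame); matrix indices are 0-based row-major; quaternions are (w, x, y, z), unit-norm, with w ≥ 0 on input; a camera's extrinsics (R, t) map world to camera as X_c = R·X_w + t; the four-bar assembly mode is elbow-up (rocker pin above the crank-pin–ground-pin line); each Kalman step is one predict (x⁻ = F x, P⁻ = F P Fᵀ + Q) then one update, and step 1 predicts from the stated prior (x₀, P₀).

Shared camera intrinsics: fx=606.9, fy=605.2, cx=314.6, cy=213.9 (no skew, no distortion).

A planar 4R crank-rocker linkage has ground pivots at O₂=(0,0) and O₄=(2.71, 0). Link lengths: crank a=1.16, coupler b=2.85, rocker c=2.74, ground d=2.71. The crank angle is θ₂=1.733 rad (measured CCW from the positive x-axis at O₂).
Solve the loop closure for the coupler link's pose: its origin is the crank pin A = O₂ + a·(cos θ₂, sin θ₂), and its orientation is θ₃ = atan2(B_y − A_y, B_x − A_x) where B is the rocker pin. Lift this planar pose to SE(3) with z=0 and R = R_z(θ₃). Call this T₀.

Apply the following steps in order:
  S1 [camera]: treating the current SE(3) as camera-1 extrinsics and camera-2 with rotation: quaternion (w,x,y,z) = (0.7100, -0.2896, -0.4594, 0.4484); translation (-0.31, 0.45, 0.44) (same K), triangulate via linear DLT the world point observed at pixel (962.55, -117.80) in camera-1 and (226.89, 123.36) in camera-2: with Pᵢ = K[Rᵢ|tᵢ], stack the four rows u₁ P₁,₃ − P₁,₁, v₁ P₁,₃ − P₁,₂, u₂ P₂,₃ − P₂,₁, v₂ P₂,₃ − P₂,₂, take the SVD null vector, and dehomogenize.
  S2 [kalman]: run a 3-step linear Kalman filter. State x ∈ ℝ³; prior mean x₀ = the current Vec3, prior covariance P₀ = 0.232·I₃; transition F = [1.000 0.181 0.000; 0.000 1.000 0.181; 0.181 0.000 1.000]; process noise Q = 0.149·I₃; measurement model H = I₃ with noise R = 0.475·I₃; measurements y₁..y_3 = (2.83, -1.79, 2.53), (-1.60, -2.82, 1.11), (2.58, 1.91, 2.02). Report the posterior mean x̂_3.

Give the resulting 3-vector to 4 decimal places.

source (fourbar_fk): coupler pose = R=[0.8395 -0.5433 0.0000; 0.5433 0.8395 0.0000; 0.0000 0.0000 1.0000], t=(-0.1873, 1.1448, 0.0000)
after S1 (triangulate): (0.0215, -1.9077, 0.8122)
after S2 (kf_track): (0.8858, -0.0800, 1.8919)

result = (0.8858, -0.0800, 1.8919)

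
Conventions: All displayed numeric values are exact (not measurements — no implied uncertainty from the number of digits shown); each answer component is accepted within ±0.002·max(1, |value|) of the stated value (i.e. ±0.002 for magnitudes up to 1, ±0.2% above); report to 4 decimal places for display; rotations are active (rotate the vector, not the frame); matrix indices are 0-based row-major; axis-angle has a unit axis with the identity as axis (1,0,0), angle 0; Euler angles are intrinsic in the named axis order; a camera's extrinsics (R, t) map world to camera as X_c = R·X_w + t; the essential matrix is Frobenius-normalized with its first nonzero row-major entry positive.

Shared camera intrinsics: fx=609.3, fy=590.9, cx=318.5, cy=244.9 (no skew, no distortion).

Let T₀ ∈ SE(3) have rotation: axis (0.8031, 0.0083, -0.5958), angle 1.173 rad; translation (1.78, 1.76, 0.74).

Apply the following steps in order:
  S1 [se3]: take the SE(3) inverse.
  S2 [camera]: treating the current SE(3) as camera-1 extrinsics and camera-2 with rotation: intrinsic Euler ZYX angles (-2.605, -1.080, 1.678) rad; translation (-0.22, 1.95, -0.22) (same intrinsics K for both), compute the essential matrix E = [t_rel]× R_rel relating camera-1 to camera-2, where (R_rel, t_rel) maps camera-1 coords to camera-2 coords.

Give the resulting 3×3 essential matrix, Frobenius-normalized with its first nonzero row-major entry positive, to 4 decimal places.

matrix = [0.5538 0.0959 -0.4282; -0.1978 -0.1391 -0.3246; 0.3221 0.2063 0.4366]

after S1 (invert_se3): R=[0.7825 -0.5452 -0.3008; 0.5534 0.3874 0.7374; -0.2855 -0.7434 0.6048], t=(-0.2107, -2.2125, 1.3690)
after S2 (essential): [0.5538 0.0959 -0.4282; -0.1978 -0.1391 -0.3246; 0.3221 0.2063 0.4366]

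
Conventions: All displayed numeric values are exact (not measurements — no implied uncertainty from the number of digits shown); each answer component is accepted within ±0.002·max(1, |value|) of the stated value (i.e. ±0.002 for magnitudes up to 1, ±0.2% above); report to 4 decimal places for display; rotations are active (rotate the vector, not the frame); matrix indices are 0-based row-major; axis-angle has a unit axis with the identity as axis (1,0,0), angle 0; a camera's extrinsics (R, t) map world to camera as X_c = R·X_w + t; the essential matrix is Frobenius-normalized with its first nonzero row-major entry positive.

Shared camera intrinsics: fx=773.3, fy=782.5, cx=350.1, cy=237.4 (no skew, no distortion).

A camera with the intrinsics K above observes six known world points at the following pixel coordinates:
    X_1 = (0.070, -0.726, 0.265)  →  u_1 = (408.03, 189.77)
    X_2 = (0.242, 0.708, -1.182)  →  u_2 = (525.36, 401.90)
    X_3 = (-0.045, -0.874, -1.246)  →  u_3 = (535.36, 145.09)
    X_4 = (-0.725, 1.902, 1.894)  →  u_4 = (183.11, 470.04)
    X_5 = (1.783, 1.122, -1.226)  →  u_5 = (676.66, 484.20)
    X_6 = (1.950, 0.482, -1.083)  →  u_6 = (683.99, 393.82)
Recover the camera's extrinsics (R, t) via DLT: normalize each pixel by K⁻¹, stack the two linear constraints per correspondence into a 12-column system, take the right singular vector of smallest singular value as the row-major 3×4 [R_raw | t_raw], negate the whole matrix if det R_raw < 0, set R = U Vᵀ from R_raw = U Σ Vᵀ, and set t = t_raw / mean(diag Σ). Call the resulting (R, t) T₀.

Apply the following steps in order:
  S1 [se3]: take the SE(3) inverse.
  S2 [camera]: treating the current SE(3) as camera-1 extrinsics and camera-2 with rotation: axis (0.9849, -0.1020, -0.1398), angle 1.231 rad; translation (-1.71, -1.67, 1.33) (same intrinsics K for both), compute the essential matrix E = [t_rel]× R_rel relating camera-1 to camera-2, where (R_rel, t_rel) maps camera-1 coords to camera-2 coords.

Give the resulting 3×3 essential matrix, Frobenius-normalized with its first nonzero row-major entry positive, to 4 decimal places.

matrix = [0.0527 0.6748 -0.0236; -0.3080 -0.1519 0.1437; -0.5592 0.1468 0.2615]

source (pnp_recover): camera pose = R=[0.8399 -0.1716 -0.5149; 0.2117 0.9771 0.0196; 0.4997 -0.1254 0.8570], t=(0.4200, 0.3100, 5.8799)
after S1 (invert_se3): R=[0.8399 0.2117 0.4997; -0.1716 0.9771 -0.1254; -0.5149 0.0196 0.8570], t=(-3.3568, 0.5066, -4.8291)
after S2 (essential): [0.0527 0.6748 -0.0236; -0.3080 -0.1519 0.1437; -0.5592 0.1468 0.2615]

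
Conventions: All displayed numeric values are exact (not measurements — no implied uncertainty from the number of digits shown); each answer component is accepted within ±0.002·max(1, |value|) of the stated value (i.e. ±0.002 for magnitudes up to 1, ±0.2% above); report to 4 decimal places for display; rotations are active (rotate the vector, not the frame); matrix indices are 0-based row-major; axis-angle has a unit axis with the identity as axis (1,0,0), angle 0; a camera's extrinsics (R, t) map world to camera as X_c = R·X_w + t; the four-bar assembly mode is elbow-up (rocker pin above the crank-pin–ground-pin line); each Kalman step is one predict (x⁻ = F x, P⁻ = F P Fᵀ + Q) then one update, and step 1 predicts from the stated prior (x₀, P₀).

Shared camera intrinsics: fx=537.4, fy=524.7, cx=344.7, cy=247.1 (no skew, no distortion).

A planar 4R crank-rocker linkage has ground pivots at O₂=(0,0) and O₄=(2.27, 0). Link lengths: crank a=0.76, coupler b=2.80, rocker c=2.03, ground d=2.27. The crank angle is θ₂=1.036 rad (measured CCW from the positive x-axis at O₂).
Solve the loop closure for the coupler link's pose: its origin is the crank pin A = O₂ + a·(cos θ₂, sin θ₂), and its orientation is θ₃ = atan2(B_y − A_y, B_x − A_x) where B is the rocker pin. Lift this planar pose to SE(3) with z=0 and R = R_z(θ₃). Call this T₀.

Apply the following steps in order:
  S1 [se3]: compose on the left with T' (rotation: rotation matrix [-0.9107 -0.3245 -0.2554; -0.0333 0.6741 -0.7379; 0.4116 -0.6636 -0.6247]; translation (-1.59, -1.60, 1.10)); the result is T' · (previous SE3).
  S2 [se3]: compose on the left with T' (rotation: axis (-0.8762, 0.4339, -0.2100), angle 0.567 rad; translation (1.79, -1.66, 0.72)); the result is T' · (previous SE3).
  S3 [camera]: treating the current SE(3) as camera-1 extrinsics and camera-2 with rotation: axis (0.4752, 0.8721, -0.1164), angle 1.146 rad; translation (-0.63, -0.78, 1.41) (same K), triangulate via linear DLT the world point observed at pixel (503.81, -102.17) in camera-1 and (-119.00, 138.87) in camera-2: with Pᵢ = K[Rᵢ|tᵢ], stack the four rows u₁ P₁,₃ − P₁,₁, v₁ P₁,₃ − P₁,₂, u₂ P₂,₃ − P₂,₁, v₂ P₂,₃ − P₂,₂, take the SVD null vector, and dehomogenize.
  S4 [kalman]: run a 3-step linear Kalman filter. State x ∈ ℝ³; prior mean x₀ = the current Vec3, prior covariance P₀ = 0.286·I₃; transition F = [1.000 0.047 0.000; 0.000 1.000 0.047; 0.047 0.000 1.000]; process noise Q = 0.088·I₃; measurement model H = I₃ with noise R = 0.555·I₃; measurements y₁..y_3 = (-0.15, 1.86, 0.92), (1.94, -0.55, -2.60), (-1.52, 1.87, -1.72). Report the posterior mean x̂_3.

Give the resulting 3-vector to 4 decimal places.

source (fourbar_fk): coupler pose = R=[0.8887 -0.4584 0.0000; 0.4584 0.8887 0.0000; 0.0000 0.0000 1.0000], t=(0.3873, 0.6539, 0.0000)
after S1 (compose_se3): R=[-0.9582 0.1291 -0.2554; 0.2795 0.6143 -0.7379; 0.0616 -0.7784 -0.6247], t=(-2.1550, -1.1721, 0.8255)
after S2 (compose_se3): R=[-0.8923 -0.0467 -0.4490; 0.4372 0.1588 -0.8853; 0.1126 -0.9862 -0.1213], t=(-0.1329, -1.9352, 2.4305)
after S3 (triangulate): (-0.5496, 0.1915, -0.7185)
after S4 (kf_track): (-0.2009, 0.8047, -1.2192)

result = (-0.2009, 0.8047, -1.2192)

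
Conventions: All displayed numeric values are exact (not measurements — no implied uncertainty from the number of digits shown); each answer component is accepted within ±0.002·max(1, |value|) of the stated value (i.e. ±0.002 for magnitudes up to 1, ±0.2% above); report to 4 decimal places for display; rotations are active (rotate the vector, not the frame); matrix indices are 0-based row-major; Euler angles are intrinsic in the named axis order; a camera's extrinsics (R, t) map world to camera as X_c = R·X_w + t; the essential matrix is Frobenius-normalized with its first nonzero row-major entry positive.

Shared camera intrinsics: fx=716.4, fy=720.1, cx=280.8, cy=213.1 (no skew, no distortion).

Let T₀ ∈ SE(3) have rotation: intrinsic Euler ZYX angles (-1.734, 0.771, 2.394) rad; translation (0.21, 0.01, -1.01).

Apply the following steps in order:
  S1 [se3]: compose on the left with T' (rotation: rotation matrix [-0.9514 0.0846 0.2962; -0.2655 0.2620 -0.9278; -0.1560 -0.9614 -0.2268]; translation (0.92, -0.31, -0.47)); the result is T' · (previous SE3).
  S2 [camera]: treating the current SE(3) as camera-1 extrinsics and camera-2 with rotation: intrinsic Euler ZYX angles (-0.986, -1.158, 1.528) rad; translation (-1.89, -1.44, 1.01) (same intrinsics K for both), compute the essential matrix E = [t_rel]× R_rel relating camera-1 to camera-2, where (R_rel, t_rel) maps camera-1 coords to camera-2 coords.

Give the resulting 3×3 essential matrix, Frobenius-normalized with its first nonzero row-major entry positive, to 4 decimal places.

matrix = [0.2744 -0.1710 0.4472; 0.2095 0.0082 -0.5341; 0.5686 -0.1976 -0.0629]

after S1 (compose_se3): R=[-0.1554 0.8766 0.4554; 0.4921 -0.3311 0.8051; 0.8566 0.3492 -0.3799], t=(0.4219, 0.5740, -0.2833)
after S2 (essential): [0.2744 -0.1710 0.4472; 0.2095 0.0082 -0.5341; 0.5686 -0.1976 -0.0629]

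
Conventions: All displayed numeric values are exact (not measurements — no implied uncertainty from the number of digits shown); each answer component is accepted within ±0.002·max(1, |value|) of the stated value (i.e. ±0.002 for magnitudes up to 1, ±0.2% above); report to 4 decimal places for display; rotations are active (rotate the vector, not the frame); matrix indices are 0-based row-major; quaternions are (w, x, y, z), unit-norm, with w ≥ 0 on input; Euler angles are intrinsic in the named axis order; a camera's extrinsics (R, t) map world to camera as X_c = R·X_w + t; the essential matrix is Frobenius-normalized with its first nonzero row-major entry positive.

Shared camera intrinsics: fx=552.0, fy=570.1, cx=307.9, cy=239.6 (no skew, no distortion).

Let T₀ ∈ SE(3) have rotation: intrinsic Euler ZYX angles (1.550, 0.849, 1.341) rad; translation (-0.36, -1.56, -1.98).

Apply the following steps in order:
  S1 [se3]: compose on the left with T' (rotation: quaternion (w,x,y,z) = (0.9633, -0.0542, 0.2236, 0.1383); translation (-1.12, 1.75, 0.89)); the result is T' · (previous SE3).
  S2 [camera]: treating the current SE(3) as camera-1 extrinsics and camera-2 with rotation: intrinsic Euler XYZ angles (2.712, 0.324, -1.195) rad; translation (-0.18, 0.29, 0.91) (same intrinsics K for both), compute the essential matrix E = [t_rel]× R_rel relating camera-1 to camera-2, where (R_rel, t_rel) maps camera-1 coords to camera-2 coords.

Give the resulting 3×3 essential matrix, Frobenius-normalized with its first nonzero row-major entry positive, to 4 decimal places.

matrix = [0.5247 0.1096 -0.4588; 0.0295 0.0907 -0.0153; -0.0429 0.6896 0.1242]

after S1 (compose_se3): R=[-0.4923 -0.1294 0.8608; 0.5100 0.7585 0.4057; -0.7054 0.6387 -0.3074], t=(-1.8000, -0.1576, -0.6535)
after S2 (essential): [0.5247 0.1096 -0.4588; 0.0295 0.0907 -0.0153; -0.0429 0.6896 0.1242]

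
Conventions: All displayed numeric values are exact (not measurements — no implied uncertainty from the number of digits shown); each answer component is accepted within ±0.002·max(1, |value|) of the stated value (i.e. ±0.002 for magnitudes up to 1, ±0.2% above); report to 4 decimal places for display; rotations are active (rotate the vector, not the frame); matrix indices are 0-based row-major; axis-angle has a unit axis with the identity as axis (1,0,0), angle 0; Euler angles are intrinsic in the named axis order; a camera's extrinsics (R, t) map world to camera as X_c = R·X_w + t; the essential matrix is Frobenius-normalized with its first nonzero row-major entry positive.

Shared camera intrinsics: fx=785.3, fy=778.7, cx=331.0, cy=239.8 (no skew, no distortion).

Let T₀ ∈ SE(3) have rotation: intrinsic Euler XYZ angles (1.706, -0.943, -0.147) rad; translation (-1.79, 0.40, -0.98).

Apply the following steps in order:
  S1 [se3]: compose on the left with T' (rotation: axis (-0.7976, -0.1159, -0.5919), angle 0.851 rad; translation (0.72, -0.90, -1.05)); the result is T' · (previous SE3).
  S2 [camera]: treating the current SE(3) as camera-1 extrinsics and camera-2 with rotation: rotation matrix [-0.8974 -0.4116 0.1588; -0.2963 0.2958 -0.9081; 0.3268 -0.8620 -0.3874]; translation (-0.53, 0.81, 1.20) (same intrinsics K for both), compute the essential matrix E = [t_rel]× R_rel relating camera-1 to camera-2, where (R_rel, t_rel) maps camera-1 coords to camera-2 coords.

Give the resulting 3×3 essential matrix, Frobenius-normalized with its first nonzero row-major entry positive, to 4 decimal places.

matrix = [0.2931 -0.2143 -0.3037; 0.2457 -0.3970 -0.2718; -0.3318 -0.5430 0.2813]

after S1 (compose_se3): R=[0.1217 0.0269 -0.9922; -0.9115 0.3988 -0.1010; 0.3929 0.9167 0.0731], t=(-0.7297, -0.5048, -2.4876)
after S2 (essential): [0.2931 -0.2143 -0.3037; 0.2457 -0.3970 -0.2718; -0.3318 -0.5430 0.2813]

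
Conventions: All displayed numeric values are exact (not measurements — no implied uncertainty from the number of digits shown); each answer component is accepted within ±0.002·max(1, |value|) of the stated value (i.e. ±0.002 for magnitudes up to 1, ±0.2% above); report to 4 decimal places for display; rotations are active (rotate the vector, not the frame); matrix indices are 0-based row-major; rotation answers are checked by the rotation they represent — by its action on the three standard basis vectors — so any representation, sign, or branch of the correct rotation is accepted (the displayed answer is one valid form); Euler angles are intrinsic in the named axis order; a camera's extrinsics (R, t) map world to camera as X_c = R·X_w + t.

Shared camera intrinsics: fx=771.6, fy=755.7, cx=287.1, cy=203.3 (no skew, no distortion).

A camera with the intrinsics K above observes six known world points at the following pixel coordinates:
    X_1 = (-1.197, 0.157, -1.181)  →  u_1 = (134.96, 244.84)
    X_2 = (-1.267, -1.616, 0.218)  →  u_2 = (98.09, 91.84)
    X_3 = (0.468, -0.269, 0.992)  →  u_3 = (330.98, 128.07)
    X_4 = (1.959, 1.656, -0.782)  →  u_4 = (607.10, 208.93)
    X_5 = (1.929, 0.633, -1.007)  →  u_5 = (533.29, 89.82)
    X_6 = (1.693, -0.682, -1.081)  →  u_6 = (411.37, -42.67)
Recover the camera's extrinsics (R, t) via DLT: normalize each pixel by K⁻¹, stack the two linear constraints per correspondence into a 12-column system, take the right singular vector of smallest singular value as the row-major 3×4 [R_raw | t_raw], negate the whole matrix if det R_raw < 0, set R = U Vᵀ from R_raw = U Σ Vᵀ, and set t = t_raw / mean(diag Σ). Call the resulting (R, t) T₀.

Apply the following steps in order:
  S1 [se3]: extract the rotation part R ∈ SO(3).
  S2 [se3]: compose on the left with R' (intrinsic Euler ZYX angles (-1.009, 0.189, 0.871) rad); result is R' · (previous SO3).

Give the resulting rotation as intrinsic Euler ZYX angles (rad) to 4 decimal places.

source (pnp_recover): camera pose = R=[0.8535 0.4893 0.1794; -0.5044 0.8621 0.0480; -0.1312 -0.1315 0.9826], t=(-0.0000, -0.3600, 6.8906)
after S1 (rot_of_se3): [0.8535 0.4893 0.1794; -0.5044 0.8621 0.0480; -0.1312 -0.1315 0.9826]
after S2 (compose_so3): [0.2095 0.8686 -0.4490; -0.7542 -0.1487 -0.6396; -0.6223 0.4727 0.6240]

rotation (euler_zyx) = (-1.2999, 0.6717, 0.6483)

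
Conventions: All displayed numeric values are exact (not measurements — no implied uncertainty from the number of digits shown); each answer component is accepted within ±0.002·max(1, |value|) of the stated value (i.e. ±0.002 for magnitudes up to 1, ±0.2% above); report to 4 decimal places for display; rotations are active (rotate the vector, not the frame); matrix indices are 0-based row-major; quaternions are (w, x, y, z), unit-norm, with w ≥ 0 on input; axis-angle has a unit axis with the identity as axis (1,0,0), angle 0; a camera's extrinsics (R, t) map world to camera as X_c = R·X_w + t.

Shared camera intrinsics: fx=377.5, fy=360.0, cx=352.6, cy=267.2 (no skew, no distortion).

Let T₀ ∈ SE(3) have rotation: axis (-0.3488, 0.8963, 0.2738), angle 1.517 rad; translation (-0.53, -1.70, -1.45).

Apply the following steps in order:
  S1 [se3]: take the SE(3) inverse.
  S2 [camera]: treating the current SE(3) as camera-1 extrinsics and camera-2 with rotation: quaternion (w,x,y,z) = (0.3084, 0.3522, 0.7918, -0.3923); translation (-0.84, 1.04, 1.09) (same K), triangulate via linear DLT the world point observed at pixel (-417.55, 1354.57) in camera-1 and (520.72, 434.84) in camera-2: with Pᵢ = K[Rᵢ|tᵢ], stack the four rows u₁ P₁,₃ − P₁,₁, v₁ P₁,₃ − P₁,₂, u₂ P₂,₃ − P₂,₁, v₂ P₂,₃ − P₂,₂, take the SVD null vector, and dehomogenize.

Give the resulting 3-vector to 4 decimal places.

after S1 (invert_se3): R=[0.1689 -0.0224 -0.9854; -0.5692 0.8139 -0.1161; 0.8046 0.5805 0.1247], t=(-1.3774, 0.9137, 1.5942)
after S2 (triangulate): (-1.6125, 0.9517, 0.0839)

result = (-1.6125, 0.9517, 0.0839)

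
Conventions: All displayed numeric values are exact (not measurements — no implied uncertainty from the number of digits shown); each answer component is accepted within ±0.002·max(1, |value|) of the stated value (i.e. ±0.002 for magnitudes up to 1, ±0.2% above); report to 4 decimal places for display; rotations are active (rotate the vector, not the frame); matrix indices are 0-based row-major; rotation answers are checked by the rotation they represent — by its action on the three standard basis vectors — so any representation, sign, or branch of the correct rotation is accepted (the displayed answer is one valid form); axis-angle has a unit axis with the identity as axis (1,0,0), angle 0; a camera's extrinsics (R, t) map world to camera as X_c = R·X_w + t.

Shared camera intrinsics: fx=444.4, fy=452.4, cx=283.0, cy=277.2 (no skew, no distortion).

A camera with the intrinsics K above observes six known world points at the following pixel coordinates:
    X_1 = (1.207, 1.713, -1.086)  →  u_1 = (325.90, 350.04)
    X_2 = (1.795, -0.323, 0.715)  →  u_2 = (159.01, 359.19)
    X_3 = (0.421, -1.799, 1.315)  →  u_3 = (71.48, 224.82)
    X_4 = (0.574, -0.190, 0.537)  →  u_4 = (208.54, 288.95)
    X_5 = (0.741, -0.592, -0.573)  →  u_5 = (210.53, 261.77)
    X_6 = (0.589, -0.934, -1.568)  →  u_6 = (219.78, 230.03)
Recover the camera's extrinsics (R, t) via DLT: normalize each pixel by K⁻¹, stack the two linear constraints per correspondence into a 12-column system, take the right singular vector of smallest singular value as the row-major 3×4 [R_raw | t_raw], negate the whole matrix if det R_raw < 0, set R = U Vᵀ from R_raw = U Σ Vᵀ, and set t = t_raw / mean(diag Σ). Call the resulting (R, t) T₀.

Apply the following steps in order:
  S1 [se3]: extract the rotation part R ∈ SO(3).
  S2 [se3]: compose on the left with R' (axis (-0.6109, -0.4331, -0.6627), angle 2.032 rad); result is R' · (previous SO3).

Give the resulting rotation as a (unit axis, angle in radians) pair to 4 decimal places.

rotation (axis_angle) = ((0.9339, 0.3224, -0.1548), 2.0725)

source (pnp_recover): camera pose = R=[-0.4723 0.8486 -0.2384; 0.8028 0.5258 0.2811; 0.3639 -0.0586 -0.9296], t=(-0.4198, -0.3599, 6.1264)
after S1 (rot_of_se3): [-0.4723 0.8486 -0.2384; 0.8028 0.5258 0.2811; 0.3639 -0.0586 -0.9296]
after S2 (compose_so3): [0.8106 0.5815 0.0686; 0.3101 -0.3270 -0.8927; -0.4967 0.7449 -0.4454]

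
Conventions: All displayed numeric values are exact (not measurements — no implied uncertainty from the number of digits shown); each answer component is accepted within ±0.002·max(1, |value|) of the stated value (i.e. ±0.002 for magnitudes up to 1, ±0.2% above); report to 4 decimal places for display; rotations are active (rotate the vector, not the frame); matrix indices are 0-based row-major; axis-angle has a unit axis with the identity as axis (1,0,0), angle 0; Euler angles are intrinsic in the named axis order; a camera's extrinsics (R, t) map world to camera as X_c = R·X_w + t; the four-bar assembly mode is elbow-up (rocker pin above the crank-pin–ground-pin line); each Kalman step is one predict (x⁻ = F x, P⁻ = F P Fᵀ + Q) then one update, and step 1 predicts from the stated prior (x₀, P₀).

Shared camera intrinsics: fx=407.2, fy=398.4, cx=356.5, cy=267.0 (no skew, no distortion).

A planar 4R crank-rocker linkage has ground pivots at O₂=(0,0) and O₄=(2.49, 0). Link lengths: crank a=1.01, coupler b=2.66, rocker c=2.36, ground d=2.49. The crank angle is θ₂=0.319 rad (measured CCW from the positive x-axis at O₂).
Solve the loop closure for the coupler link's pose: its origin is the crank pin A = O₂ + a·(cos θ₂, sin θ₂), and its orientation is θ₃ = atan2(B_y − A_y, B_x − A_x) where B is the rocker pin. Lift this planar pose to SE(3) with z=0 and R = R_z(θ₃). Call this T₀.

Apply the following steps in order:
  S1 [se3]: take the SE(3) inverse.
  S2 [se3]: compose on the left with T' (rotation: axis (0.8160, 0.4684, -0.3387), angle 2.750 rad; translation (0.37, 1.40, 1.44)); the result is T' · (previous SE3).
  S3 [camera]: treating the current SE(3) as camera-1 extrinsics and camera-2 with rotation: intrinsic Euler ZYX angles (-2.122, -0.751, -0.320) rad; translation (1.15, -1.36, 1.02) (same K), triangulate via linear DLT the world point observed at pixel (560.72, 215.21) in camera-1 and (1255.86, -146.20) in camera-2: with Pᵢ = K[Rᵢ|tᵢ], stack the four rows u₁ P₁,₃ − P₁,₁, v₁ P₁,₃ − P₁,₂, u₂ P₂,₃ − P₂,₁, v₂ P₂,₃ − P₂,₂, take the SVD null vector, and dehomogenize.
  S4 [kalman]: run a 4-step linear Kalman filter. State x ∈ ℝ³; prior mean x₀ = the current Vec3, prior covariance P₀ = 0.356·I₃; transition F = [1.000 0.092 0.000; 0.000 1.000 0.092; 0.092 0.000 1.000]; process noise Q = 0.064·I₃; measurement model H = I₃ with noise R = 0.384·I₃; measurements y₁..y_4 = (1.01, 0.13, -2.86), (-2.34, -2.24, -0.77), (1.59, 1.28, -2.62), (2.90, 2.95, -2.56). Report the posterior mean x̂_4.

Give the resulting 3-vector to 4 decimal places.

source (fourbar_fk): coupler pose = R=[0.6434 -0.7655 0.0000; 0.7655 0.6434 0.0000; 0.0000 0.0000 1.0000], t=(0.9590, 0.3168, 0.0000)
after S1 (invert_se3): R=[0.6434 0.7655 0.0000; -0.7655 0.6434 -0.0000; 0.0000 0.0000 1.0000], t=(-0.8595, 0.5304, 0.0000)
after S2 (compose_se3): R=[-0.4323 0.8297 -0.3531; 0.7744 0.1411 -0.6168; -0.4619 -0.5400 -0.7035], t=(0.5218, 0.6126, 2.0541)
after S3 (triangulate): (-0.6634, 0.3411, 0.6070)
after S4 (kf_track): (1.0498, 0.8925, -1.7929)

result = (1.0498, 0.8925, -1.7929)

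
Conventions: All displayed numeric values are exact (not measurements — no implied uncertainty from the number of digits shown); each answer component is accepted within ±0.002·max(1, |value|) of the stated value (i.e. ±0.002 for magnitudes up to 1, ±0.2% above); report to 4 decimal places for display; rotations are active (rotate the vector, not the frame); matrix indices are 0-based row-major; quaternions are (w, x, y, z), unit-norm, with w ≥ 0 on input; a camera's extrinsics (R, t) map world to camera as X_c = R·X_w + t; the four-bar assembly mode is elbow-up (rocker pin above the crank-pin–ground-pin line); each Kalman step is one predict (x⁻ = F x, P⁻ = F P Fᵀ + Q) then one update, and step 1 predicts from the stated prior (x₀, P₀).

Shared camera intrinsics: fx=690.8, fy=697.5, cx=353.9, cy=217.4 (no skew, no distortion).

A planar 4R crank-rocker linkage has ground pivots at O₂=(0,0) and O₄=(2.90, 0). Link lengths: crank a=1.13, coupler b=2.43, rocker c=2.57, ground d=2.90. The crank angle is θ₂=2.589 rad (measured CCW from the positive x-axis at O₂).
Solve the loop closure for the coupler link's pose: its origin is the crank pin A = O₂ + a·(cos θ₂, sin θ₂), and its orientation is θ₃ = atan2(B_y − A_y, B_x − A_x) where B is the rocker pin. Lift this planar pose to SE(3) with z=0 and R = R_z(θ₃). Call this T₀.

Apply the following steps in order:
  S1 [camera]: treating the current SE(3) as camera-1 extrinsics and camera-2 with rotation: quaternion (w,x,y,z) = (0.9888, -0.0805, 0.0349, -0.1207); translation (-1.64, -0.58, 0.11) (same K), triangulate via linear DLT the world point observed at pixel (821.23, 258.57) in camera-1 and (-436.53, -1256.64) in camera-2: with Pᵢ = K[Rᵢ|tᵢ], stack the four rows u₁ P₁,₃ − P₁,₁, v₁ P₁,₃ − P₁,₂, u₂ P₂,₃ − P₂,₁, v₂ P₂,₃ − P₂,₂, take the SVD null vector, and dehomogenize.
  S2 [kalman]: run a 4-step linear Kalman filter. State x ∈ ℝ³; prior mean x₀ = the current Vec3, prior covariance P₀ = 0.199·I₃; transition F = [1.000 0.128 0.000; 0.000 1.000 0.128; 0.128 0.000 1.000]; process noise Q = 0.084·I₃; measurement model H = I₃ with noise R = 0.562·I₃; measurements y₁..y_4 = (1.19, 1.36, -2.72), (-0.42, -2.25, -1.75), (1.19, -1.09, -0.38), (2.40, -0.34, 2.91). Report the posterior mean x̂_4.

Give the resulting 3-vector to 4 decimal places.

source (fourbar_fk): coupler pose = R=[0.8556 -0.5177 0.0000; 0.5177 0.8556 0.0000; 0.0000 0.0000 1.0000], t=(-0.9618, 0.5931, 0.0000)
after S1 (triangulate): (0.8920, -1.1904, 0.6173)
after S2 (kf_track): (1.1874, -0.7276, 0.6653)

result = (1.1874, -0.7276, 0.6653)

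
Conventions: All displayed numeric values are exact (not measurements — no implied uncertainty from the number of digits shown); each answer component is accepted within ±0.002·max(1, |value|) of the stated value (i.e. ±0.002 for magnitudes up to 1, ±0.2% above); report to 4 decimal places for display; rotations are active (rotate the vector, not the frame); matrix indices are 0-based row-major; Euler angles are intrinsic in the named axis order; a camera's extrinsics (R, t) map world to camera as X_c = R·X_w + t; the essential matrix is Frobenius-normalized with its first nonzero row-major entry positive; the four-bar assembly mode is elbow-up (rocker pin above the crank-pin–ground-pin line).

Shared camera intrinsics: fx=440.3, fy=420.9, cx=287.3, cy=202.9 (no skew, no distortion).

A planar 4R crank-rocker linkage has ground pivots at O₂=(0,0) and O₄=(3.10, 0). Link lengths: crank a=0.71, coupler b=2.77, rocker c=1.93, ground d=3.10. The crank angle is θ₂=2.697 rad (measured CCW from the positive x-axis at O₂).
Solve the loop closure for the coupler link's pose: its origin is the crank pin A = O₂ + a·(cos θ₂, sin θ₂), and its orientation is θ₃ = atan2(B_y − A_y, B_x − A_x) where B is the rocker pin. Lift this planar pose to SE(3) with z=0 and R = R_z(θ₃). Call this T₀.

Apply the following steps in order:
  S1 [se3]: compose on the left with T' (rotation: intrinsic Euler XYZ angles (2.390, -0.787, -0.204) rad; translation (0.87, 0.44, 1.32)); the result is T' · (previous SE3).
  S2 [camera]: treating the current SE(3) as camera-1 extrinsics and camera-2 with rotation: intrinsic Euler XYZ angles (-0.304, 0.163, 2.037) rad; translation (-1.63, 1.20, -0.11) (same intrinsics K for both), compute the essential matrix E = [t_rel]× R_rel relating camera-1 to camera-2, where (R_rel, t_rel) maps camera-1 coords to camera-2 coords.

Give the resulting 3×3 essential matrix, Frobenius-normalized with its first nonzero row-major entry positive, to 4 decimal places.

source (fourbar_fk): coupler pose = R=[0.9050 -0.4254 0.0000; 0.4254 0.9050 0.0000; 0.0000 0.0000 1.0000], t=(-0.6410, 0.3054, 0.0000)
after S1 (compose_se3): R=[0.6865 -0.1647 -0.7082; -0.6407 -0.5976 -0.4820; -0.3439 0.7847 -0.5158], t=(0.4705, 0.4003, 1.9056)
after S2 (essential): [0.6545 0.2179 -0.0319; 0.1889 -0.0856 0.1671; -0.1105 0.4081 -0.5229]

matrix = [0.6545 0.2179 -0.0319; 0.1889 -0.0856 0.1671; -0.1105 0.4081 -0.5229]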